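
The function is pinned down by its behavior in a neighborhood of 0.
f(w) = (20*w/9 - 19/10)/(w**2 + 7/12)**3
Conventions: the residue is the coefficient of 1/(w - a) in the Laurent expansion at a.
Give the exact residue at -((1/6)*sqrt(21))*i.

The residue is -((513/1715)*sqrt(21))*i.

The factor w**2 + 7/12 splits as (w - a)(w - a') with a = -((1/6)*sqrt(21))*i, a' = ((1/6)*sqrt(21))*i. At the order-3 pole a set g(w) = (w - a)^3*f(w) = [20*w/9 - 19/10] / (w - a')^3.
Order-3 pole: residue = g''(a)/2; g''(-((1/6)*sqrt(21))*i) = -((1026/1715)*sqrt(21))*i, so the residue is -((513/1715)*sqrt(21))*i.


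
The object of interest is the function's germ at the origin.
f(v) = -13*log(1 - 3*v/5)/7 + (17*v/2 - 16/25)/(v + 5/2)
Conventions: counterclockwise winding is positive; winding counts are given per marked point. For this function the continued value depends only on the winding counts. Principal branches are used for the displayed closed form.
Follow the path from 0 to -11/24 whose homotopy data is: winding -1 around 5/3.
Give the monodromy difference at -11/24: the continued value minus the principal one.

The rational part is single-valued and drops out of the difference; each branch term changes only by its own monodromy.
(-13/7)*log(1 - v/(5/3)): each positive loop around 5/3 adds 2*pi*i to the log, so winding -1 contributes (-13/7)*(-1)*2*pi*i = (26/7)*pi*i.
Summing the contributions at v = -11/24 gives (26/7)*pi*i.

Continued minus principal equals (26/7)*pi*i.


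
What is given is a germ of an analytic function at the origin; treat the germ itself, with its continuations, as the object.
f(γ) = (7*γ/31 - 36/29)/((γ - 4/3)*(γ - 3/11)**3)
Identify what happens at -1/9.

The point is a regular point.

Denominator factors: γ - 3/11 = -38/99 at γ = -1/9; γ - 4/3 = -13/9 at γ = -1/9 — none vanishes.
So the germ continues analytically to -1/9.


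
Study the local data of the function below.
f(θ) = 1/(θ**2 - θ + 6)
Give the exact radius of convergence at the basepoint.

Denominator factor (θ**2 - θ + 6): discriminant -23, complex-conjugate roots (1/2) + ((1/2)*sqrt(23))*i and (1/2) - ((1/2)*sqrt(23))*i; poles of order 1, moduli sqrt(6) and sqrt(6).
The radius of convergence is the smallest modulus among the singular points: sqrt(6).

The radius of convergence is sqrt(6).


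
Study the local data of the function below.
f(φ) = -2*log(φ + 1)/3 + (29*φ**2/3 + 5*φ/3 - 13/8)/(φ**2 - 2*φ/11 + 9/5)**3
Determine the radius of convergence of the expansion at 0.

Denominator factor (φ**2 - 2*φ/11 + 9/5)^3: discriminant -4336/605, complex-conjugate roots (1/11) + ((2/55)*sqrt(1355))*i and (1/11) - ((2/55)*sqrt(1355))*i; poles of order 3, moduli (3/5)*sqrt(5) and (3/5)*sqrt(5).
Branch term (-2/3)*log(1 - φ/(-1)): its argument vanishes at φ = -1, a logarithmic branch point, modulus 1.
The radius of convergence is the smallest modulus among the singular points: 1.

The radius of convergence is 1.


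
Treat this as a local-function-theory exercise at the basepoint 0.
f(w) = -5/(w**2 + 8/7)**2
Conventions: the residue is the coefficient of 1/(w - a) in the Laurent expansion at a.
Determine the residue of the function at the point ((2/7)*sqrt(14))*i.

The factor w**2 + 8/7 splits as (w - a)(w - a') with a = ((2/7)*sqrt(14))*i, a' = -((2/7)*sqrt(14))*i. At the order-2 pole a set g(w) = (w - a)^2*f(w) = [-5] / (w - a')^2.
Order-2 pole: residue = g'(a); g'(((2/7)*sqrt(14))*i) = ((35/128)*sqrt(14))*i, so the residue is ((35/128)*sqrt(14))*i.

The residue is ((35/128)*sqrt(14))*i.


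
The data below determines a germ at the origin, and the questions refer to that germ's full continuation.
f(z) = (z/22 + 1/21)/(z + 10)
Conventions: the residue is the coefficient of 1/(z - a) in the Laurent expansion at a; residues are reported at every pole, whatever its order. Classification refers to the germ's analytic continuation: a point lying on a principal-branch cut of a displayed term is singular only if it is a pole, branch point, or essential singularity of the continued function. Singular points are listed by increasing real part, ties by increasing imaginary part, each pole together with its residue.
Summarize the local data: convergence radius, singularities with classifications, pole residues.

Radius of convergence at 0: 10.
At -10: a pole of order 1; residue -94/231.

Denominator factor (z + 10): pole of order 1 at -10, modulus 10.
The radius of convergence is the smallest modulus among the singular points: 10.
At the order-1 pole -10 set g(z) = (z - (-10))*f(z) = z/22 + 1/21.
Simple pole: residue = g(a) at a = -10, which is -94/231.


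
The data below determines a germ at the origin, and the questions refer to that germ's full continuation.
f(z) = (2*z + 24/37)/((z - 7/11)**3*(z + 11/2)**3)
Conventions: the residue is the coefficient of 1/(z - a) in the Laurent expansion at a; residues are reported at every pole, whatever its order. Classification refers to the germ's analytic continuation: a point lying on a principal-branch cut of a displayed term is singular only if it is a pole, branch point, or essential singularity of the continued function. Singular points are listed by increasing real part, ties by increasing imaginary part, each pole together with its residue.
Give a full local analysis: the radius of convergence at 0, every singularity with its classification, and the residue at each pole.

Denominator factor (z + 11/2)^3: pole of order 3 at -11/2, modulus 11/2.
Denominator factor (z - 7/11)^3: pole of order 3 at 7/11, modulus 7/11.
The radius of convergence is the smallest modulus among the singular points: 7/11.
At the order-3 pole -11/2 set g(z) = (z - (-11/2))^3*f(z) = (2*z + 24/37)/(z - 7/11)**3.
Order-3 pole: residue = g''(a)/2; g''(-11/2) = 3214929344/553030790625, so the residue is 1607464672/553030790625.
At the order-3 pole 7/11 set g(z) = (z - (7/11))^3*f(z) = (2*z + 24/37)/(z + 11/2)**3.
Order-3 pole: residue = g''(a)/2; g''(7/11) = -3214929344/553030790625, so the residue is -1607464672/553030790625.
List the singular points by increasing real part (a conjugate pair: the negative imaginary part first).

Radius of convergence at 0: 7/11.
At -11/2: a pole of order 3; residue 1607464672/553030790625.
At 7/11: a pole of order 3; residue -1607464672/553030790625.


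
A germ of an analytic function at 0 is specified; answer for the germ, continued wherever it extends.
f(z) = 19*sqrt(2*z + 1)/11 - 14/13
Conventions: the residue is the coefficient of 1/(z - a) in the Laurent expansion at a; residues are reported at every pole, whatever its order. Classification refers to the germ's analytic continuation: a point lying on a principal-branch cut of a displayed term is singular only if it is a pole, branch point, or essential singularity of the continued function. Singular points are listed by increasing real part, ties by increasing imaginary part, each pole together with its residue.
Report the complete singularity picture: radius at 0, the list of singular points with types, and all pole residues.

Radius of convergence at 0: 1/2.
At -1/2: an algebraic (square-root) branch point.

Branch term (19/11)*sqrt(1 - z/(-1/2)): its argument vanishes at z = -1/2, a square-root branch point, modulus 1/2.
The radius of convergence is the smallest modulus among the singular points: 1/2.


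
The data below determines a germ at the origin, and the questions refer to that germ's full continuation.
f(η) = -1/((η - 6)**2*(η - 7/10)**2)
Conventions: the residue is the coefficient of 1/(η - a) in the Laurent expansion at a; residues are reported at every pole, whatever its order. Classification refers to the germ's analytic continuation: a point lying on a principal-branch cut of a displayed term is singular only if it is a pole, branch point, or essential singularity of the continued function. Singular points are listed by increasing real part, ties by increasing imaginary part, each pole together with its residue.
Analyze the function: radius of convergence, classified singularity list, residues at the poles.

Denominator factor (η - 6)^2: pole of order 2 at 6, modulus 6.
Denominator factor (η - 7/10)^2: pole of order 2 at 7/10, modulus 7/10.
The radius of convergence is the smallest modulus among the singular points: 7/10.
At the order-2 pole 7/10 set g(η) = (η - (7/10))^2*f(η) = -1/(η - 6)**2.
Order-2 pole: residue = g'(a); g'(7/10) = -2000/148877, so the residue is -2000/148877.
At the order-2 pole 6 set g(η) = (η - (6))^2*f(η) = -1/(η - 7/10)**2.
Order-2 pole: residue = g'(a); g'(6) = 2000/148877, so the residue is 2000/148877.
List the singular points by increasing real part (a conjugate pair: the negative imaginary part first).

Radius of convergence at 0: 7/10.
At 7/10: a pole of order 2; residue -2000/148877.
At 6: a pole of order 2; residue 2000/148877.


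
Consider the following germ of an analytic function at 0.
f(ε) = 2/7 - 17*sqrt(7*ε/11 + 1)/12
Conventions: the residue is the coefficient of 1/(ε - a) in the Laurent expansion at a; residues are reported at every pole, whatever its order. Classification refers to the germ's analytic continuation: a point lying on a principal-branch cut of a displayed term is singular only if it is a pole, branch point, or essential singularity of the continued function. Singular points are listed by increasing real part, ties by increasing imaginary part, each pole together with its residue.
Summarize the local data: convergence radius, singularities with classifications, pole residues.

Branch term (-17/12)*sqrt(1 - ε/(-11/7)): its argument vanishes at ε = -11/7, a square-root branch point, modulus 11/7.
The radius of convergence is the smallest modulus among the singular points: 11/7.

Radius of convergence at 0: 11/7.
At -11/7: an algebraic (square-root) branch point.


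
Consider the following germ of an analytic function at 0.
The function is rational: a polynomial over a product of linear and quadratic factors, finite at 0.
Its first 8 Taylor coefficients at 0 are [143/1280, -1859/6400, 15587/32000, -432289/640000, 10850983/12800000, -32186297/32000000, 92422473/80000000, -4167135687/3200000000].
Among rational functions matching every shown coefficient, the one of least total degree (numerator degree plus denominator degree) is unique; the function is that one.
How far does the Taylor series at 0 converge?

No rational of total degree below 4 reproduces all 8 coefficients; solving the [0/4] Pade equations on them gives f(τ) = 13/(16*(τ + 10/11)*(τ + 2)**3), whose expansion matches every shown term.
Denominator factor (τ + 10/11): pole of order 1 at -10/11, modulus 10/11.
Denominator factor (τ + 2)^3: pole of order 3 at -2, modulus 2.
The radius of convergence is the smallest modulus among the singular points: 10/11.

The radius of convergence is 10/11.


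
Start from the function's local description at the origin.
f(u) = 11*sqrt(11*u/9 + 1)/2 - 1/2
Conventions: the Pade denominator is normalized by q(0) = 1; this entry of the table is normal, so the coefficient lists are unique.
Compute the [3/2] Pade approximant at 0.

The Pade approximant has numerator coefficients [5, 341/36, 121/27, 14641/46656]; denominator coefficients [1, 11/9, 121/432].

Taylor coefficients needed (expand at 0): a_0 = 5, a_1 = 121/36, a_2 = -1331/1296, a_3 = 14641/23328, a_4 = -805255/1679616, a_5 = 12400927/30233088.
Write the denominator as Q(u) = 1 + q1*u + q2*u^2. Requiring Q*f - P = O(u^6) with deg P <= 3 kills the coefficients of u^4..u^5 in Q*f:
  u^4: a_4 + q1*a_3 + q2*a_2 = 0, i.e. -805255/1679616 + (14641/23328)*q1 + (-1331/1296)*q2 = 0.
  u^5: a_5 + q1*a_4 + q2*a_3 = 0, i.e. 12400927/30233088 + (-805255/1679616)*q1 + (14641/23328)*q2 = 0.
Solving this linear system: q1 = 11/9, q2 = 121/432.
The numerator is Q*f truncated at degree 3: P0 = a_0 = 5; P1 = a_1 + q1*a_0 = 341/36; P2 = a_2 + q1*a_1 + q2*a_0 = 121/27; P3 = a_3 + q1*a_2 + q2*a_1 = 14641/46656.


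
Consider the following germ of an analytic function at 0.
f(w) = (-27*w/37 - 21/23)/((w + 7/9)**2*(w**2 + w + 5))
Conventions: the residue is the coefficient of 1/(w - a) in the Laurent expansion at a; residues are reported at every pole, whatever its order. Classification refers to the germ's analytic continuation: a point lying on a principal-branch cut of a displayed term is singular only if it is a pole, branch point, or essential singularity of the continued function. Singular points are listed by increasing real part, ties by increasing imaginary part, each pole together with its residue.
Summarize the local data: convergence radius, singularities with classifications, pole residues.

Radius of convergence at 0: 7/9.
At -7/9: a pole of order 2; residue -20739321/130101731.
At (-1/2) - ((1/2)*sqrt(19))*i: a pole of order 1; residue (20739321/260203462) + ((7100703/4943865778)*sqrt(19))*i.
At (-1/2) + ((1/2)*sqrt(19))*i: a pole of order 1; residue (20739321/260203462) - ((7100703/4943865778)*sqrt(19))*i.


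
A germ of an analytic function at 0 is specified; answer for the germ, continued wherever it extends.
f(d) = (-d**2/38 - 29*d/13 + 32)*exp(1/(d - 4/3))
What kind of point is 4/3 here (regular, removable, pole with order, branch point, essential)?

The point is an essential singularity.

The exponent 1/(d - (4/3)) has a pole at 4/3, so exp(1/(d - (4/3))) takes every nonzero value near it: an essential singularity (not a pole of any order).


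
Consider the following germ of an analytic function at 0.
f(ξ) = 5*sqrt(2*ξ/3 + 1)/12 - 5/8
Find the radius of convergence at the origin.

Branch term (5/12)*sqrt(1 - ξ/(-3/2)): its argument vanishes at ξ = -3/2, a square-root branch point, modulus 3/2.
The radius of convergence is the smallest modulus among the singular points: 3/2.

The radius of convergence is 3/2.


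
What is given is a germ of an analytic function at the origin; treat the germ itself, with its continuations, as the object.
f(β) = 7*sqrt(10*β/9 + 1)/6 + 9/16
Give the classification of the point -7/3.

There is no denominator, hence no pole anywhere.
Branch term sqrt(1 - β/(-9/10)): argument at -7/3 is -43/27, nonzero, so -7/3 is not its branch point (a point on a principal cut is still regular for the continued germ).
So the germ continues analytically to -7/3.

The point is a regular point.


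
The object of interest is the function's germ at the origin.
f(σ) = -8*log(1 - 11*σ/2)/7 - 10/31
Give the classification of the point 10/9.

There is no denominator, hence no pole anywhere.
Branch term log(1 - σ/(2/11)): argument at 10/9 is -46/9, nonzero, so 10/9 is not its branch point (a point on a principal cut is still regular for the continued germ).
So the germ continues analytically to 10/9.

The point is a regular point.


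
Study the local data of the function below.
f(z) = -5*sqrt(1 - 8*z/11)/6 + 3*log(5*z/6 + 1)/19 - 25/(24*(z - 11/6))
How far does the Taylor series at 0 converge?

The radius of convergence is 6/5.

Denominator factor (z - 11/6): pole of order 1 at 11/6, modulus 11/6.
Branch term (3/19)*log(1 - z/(-6/5)): its argument vanishes at z = -6/5, a logarithmic branch point, modulus 6/5.
Branch term (-5/6)*sqrt(1 - z/(11/8)): its argument vanishes at z = 11/8, a square-root branch point, modulus 11/8.
The radius of convergence is the smallest modulus among the singular points: 6/5.


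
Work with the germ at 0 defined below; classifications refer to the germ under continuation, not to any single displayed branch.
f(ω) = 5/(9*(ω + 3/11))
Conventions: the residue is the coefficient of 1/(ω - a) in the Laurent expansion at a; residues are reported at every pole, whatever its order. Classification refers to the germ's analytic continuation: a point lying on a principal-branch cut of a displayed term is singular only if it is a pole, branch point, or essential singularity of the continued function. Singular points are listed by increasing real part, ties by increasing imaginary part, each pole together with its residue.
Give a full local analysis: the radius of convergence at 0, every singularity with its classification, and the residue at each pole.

Denominator factor (ω + 3/11): pole of order 1 at -3/11, modulus 3/11.
The radius of convergence is the smallest modulus among the singular points: 3/11.
At the order-1 pole -3/11 set g(ω) = (ω - (-3/11))*f(ω) = 5/9.
Simple pole: residue = g(a) at a = -3/11, which is 5/9.

Radius of convergence at 0: 3/11.
At -3/11: a pole of order 1; residue 5/9.


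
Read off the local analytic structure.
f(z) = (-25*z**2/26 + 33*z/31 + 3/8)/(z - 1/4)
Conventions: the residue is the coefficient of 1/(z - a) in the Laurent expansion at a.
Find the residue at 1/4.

The residue is 7493/12896.

At the order-1 pole 1/4 set g(z) = (z - (1/4))*f(z) = -25*z**2/26 + 33*z/31 + 3/8.
Simple pole: residue = g(a) at a = 1/4, which is 7493/12896.


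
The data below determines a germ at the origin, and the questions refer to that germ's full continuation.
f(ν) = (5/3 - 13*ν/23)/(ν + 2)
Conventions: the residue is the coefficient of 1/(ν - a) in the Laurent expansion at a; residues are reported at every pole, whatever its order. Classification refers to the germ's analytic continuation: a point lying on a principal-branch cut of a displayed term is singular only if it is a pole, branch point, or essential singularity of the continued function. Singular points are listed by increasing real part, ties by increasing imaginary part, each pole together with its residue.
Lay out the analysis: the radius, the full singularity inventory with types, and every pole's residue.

Denominator factor (ν + 2): pole of order 1 at -2, modulus 2.
The radius of convergence is the smallest modulus among the singular points: 2.
At the order-1 pole -2 set g(ν) = (ν - (-2))*f(ν) = 5/3 - 13*ν/23.
Simple pole: residue = g(a) at a = -2, which is 193/69.

Radius of convergence at 0: 2.
At -2: a pole of order 1; residue 193/69.


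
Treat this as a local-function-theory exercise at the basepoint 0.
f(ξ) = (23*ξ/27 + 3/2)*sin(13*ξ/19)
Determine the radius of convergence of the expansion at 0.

The factor sin(13*ξ/19) is entire and contributes no finite singular point.
The polynomial part has no poles.
No finite singular points: the Taylor series at 0 converges everywhere.

The radius of convergence is infinite.


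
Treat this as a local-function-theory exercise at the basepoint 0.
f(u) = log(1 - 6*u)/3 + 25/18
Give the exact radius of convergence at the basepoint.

Branch term (1/3)*log(1 - u/(1/6)): its argument vanishes at u = 1/6, a logarithmic branch point, modulus 1/6.
The radius of convergence is the smallest modulus among the singular points: 1/6.

The radius of convergence is 1/6.


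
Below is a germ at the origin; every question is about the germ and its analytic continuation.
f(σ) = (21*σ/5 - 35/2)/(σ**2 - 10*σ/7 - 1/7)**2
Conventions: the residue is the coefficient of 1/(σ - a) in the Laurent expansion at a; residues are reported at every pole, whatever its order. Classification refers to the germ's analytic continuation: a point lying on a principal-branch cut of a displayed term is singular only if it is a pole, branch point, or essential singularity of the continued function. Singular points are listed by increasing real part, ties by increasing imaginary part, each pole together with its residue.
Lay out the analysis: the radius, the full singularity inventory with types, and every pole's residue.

Radius of convergence at 0: -5/7 + (4/7)*sqrt(2).
At 5/7 - (4/7)*sqrt(2): a pole of order 2; residue -(9947/2048)*sqrt(2).
At 5/7 + (4/7)*sqrt(2): a pole of order 2; residue (9947/2048)*sqrt(2).

Denominator factor (σ**2 - 10*σ/7 - 1/7)^2: discriminant 128/49, real irrational roots 5/7 + (4/7)*sqrt(2) and 5/7 - (4/7)*sqrt(2); poles of order 2, moduli 5/7 + (4/7)*sqrt(2) and -5/7 + (4/7)*sqrt(2).
The radius of convergence is the smallest modulus among the singular points: -5/7 + (4/7)*sqrt(2).
The factor σ**2 - 10*σ/7 - 1/7 splits as (σ - a)(σ - a') with a = 5/7 - (4/7)*sqrt(2), a' = 5/7 + (4/7)*sqrt(2). At the order-2 pole a set g(σ) = (σ - a)^2*f(σ) = [21*σ/5 - 35/2] / (σ - a')^2.
Order-2 pole: residue = g'(a); g'(5/7 - (4/7)*sqrt(2)) = -(9947/2048)*sqrt(2), so the residue is -(9947/2048)*sqrt(2).
The factor σ**2 - 10*σ/7 - 1/7 splits as (σ - a)(σ - a') with a = 5/7 + (4/7)*sqrt(2), a' = 5/7 - (4/7)*sqrt(2). At the order-2 pole a set g(σ) = (σ - a)^2*f(σ) = [21*σ/5 - 35/2] / (σ - a')^2.
Order-2 pole: residue = g'(a); g'(5/7 + (4/7)*sqrt(2)) = (9947/2048)*sqrt(2), so the residue is (9947/2048)*sqrt(2).
List the singular points by increasing real part (a conjugate pair: the negative imaginary part first).


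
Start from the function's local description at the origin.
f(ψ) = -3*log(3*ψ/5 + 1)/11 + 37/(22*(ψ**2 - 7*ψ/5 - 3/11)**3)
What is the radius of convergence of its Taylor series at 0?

Denominator factor (ψ**2 - 7*ψ/5 - 3/11)^3: discriminant 839/275, real irrational roots 7/10 + (1/110)*sqrt(9229) and 7/10 - (1/110)*sqrt(9229); poles of order 3, moduli 7/10 + (1/110)*sqrt(9229) and -7/10 + (1/110)*sqrt(9229).
Branch term (-3/11)*log(1 - ψ/(-5/3)): its argument vanishes at ψ = -5/3, a logarithmic branch point, modulus 5/3.
The radius of convergence is the smallest modulus among the singular points: -7/10 + (1/110)*sqrt(9229).

The radius of convergence is -7/10 + (1/110)*sqrt(9229).


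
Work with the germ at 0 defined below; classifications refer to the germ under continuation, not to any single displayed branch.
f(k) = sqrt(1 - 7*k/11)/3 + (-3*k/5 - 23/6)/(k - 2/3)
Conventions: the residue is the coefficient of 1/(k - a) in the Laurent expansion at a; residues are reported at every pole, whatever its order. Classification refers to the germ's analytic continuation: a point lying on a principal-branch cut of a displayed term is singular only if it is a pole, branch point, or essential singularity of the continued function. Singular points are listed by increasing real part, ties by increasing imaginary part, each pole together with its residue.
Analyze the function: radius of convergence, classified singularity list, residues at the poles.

Radius of convergence at 0: 2/3.
At 2/3: a pole of order 1; residue -127/30.
At 11/7: an algebraic (square-root) branch point.

Denominator factor (k - 2/3): pole of order 1 at 2/3, modulus 2/3.
Branch term (1/3)*sqrt(1 - k/(11/7)): its argument vanishes at k = 11/7, a square-root branch point, modulus 11/7.
The radius of convergence is the smallest modulus among the singular points: 2/3.
The branch term is analytic at 2/3 and contributes nothing to the residue; only the rational part matters.
At the order-1 pole 2/3 set g(k) = (k - (2/3))*(rational part) = -3*k/5 - 23/6.
Simple pole: residue = g(a) at a = 2/3, which is -127/30.
List the singular points by increasing real part (a conjugate pair: the negative imaginary part first).


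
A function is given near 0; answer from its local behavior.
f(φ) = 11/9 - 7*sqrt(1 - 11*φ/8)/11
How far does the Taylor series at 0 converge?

The radius of convergence is 8/11.

Branch term (-7/11)*sqrt(1 - φ/(8/11)): its argument vanishes at φ = 8/11, a square-root branch point, modulus 8/11.
The radius of convergence is the smallest modulus among the singular points: 8/11.


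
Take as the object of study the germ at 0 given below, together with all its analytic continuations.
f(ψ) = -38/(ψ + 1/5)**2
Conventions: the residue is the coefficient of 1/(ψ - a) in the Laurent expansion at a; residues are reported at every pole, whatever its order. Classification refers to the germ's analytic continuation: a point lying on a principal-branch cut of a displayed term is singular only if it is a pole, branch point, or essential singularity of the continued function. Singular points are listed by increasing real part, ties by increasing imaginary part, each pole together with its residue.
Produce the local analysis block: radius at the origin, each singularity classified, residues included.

Denominator factor (ψ + 1/5)^2: pole of order 2 at -1/5, modulus 1/5.
The radius of convergence is the smallest modulus among the singular points: 1/5.
At the order-2 pole -1/5 set g(ψ) = (ψ - (-1/5))^2*f(ψ) = -38.
Order-2 pole: residue = g'(a); g'(-1/5) = 0, so the residue is 0.

Radius of convergence at 0: 1/5.
At -1/5: a pole of order 2; residue 0.


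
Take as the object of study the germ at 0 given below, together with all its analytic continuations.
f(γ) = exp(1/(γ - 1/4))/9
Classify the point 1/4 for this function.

The point is an essential singularity.

The exponent 1/(γ - (1/4)) has a pole at 1/4, so exp(1/(γ - (1/4))) takes every nonzero value near it: an essential singularity (not a pole of any order).


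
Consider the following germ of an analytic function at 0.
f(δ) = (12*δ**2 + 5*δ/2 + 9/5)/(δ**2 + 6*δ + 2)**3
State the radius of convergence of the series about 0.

Denominator factor (δ**2 + 6*δ + 2)^3: discriminant 28, real irrational roots -3 + sqrt(7) and -3 - sqrt(7); poles of order 3, moduli 3 - sqrt(7) and 3 + sqrt(7).
The radius of convergence is the smallest modulus among the singular points: 3 - sqrt(7).

The radius of convergence is 3 - sqrt(7).


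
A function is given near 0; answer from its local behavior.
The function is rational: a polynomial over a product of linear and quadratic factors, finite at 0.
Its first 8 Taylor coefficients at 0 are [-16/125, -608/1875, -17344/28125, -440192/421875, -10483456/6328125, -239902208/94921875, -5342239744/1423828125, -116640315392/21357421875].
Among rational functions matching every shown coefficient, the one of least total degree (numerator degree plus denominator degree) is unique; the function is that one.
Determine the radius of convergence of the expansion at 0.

No rational of total degree below 2 reproduces all 8 coefficients; solving the [0/2] Pade equations on them gives f(ζ) = -2/(25*(ζ - 5/6)*(ζ - 3/4)), whose expansion matches every shown term.
Denominator factor (ζ - 3/4): pole of order 1 at 3/4, modulus 3/4.
Denominator factor (ζ - 5/6): pole of order 1 at 5/6, modulus 5/6.
The radius of convergence is the smallest modulus among the singular points: 3/4.

The radius of convergence is 3/4.


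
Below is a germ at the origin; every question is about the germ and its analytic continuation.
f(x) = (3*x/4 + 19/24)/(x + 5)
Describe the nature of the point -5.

The denominator factor x + 5 vanishes at -5 and appears to the power 1; the numerator there equals -71/24, nonzero, and no other factor vanishes.
Hence a pole whose order is the multiplicity, 1.

The point is a pole of order 1.


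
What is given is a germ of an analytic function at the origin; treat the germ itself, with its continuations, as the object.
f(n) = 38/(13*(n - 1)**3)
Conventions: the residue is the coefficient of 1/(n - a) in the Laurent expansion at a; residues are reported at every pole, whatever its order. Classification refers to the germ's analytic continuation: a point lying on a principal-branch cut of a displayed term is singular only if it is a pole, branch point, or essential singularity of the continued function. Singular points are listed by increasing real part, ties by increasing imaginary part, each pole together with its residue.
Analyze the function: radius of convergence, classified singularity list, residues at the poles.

Radius of convergence at 0: 1.
At 1: a pole of order 3; residue 0.

Denominator factor (n - 1)^3: pole of order 3 at 1, modulus 1.
The radius of convergence is the smallest modulus among the singular points: 1.
At the order-3 pole 1 set g(n) = (n - (1))^3*f(n) = 38/13.
Order-3 pole: residue = g''(a)/2; g''(1) = 0, so the residue is 0.


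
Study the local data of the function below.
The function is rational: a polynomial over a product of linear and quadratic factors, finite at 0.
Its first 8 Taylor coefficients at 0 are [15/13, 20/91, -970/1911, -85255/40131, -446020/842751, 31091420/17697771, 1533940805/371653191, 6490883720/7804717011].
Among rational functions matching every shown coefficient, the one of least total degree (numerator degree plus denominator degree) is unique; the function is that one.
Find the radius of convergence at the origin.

No rational of total degree below 3 reproduces all 8 coefficients; solving the [0/3] Pade equations on them gives f(χ) = 9/(13*(χ + 1)*(χ**2 - 5*χ/7 + 3/5)), whose expansion matches every shown term.
Denominator factor (χ**2 - 5*χ/7 + 3/5): discriminant -463/245, complex-conjugate roots (5/14) + ((1/70)*sqrt(2315))*i and (5/14) - ((1/70)*sqrt(2315))*i; poles of order 1, moduli (1/5)*sqrt(15) and (1/5)*sqrt(15).
Denominator factor (χ + 1): pole of order 1 at -1, modulus 1.
The radius of convergence is the smallest modulus among the singular points: (1/5)*sqrt(15).

The radius of convergence is (1/5)*sqrt(15).


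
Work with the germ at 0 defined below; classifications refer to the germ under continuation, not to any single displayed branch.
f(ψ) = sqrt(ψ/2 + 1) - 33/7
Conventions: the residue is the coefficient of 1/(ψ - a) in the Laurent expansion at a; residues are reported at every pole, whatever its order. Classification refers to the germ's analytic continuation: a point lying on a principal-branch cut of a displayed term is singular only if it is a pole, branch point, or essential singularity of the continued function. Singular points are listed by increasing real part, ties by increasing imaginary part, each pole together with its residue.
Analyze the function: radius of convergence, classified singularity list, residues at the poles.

Radius of convergence at 0: 2.
At -2: an algebraic (square-root) branch point.

Branch term (1)*sqrt(1 - ψ/(-2)): its argument vanishes at ψ = -2, a square-root branch point, modulus 2.
The radius of convergence is the smallest modulus among the singular points: 2.


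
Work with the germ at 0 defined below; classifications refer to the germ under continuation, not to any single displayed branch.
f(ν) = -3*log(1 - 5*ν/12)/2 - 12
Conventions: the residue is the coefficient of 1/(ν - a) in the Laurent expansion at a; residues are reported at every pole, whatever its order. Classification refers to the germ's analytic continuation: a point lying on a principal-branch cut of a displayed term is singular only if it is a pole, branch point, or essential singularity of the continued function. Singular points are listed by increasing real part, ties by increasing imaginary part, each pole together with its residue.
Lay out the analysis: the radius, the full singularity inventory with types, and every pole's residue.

Branch term (-3/2)*log(1 - ν/(12/5)): its argument vanishes at ν = 12/5, a logarithmic branch point, modulus 12/5.
The radius of convergence is the smallest modulus among the singular points: 12/5.

Radius of convergence at 0: 12/5.
At 12/5: a logarithmic branch point.


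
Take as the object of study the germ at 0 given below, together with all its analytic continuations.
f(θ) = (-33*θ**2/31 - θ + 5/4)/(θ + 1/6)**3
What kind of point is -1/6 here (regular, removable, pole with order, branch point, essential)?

The denominator factor θ + 1/6 vanishes at -1/6 and appears to the power 3; the numerator there equals 43/31, nonzero, and no other factor vanishes.
Hence a pole whose order is the multiplicity, 3.

The point is a pole of order 3.


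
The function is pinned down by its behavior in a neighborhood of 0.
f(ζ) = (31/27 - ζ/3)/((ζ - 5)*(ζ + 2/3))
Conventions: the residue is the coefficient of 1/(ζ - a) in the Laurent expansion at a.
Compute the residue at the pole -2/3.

The residue is -37/153.

At the order-1 pole -2/3 set g(ζ) = (ζ - (-2/3))*f(ζ) = (31/27 - ζ/3)/(ζ - 5).
Simple pole: residue = g(a) at a = -2/3, which is -37/153.


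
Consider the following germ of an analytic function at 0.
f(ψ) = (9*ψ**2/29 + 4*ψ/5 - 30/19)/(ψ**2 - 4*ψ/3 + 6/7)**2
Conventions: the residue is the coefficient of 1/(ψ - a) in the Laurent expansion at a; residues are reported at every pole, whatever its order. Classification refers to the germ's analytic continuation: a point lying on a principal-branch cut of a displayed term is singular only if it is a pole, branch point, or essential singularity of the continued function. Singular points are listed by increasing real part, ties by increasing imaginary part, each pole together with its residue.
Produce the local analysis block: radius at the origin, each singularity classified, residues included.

Denominator factor (ψ**2 - 4*ψ/3 + 6/7)^2: discriminant -104/63, complex-conjugate roots (2/3) + ((1/21)*sqrt(182))*i and (2/3) - ((1/21)*sqrt(182))*i; poles of order 2, moduli (1/7)*sqrt(42) and (1/7)*sqrt(42).
The radius of convergence is the smallest modulus among the singular points: (1/7)*sqrt(42).
The factor ψ**2 - 4*ψ/3 + 6/7 splits as (ψ - a)(ψ - a') with a = (2/3) - ((1/21)*sqrt(182))*i, a' = (2/3) + ((1/21)*sqrt(182))*i. At the order-2 pole a set g(ψ) = (ψ - a)^2*f(ψ) = [9*ψ**2/29 + 4*ψ/5 - 30/19] / (ψ - a')^2.
Order-2 pole: residue = g'(a); g'((2/3) - ((1/21)*sqrt(182))*i) = -((25371/465595)*sqrt(182))*i, so the residue is -((25371/465595)*sqrt(182))*i.
The factor ψ**2 - 4*ψ/3 + 6/7 splits as (ψ - a)(ψ - a') with a = (2/3) + ((1/21)*sqrt(182))*i, a' = (2/3) - ((1/21)*sqrt(182))*i. At the order-2 pole a set g(ψ) = (ψ - a)^2*f(ψ) = [9*ψ**2/29 + 4*ψ/5 - 30/19] / (ψ - a')^2.
Order-2 pole: residue = g'(a); g'((2/3) + ((1/21)*sqrt(182))*i) = ((25371/465595)*sqrt(182))*i, so the residue is ((25371/465595)*sqrt(182))*i.
List the singular points by increasing real part (a conjugate pair: the negative imaginary part first).

Radius of convergence at 0: (1/7)*sqrt(42).
At (2/3) - ((1/21)*sqrt(182))*i: a pole of order 2; residue -((25371/465595)*sqrt(182))*i.
At (2/3) + ((1/21)*sqrt(182))*i: a pole of order 2; residue ((25371/465595)*sqrt(182))*i.


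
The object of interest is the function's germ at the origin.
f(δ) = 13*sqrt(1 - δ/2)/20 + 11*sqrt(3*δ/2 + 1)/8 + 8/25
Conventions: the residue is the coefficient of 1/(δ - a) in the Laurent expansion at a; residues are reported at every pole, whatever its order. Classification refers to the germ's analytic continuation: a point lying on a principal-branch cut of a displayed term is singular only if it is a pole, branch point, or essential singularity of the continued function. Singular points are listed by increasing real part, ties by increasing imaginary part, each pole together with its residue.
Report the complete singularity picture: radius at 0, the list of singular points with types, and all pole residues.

Branch term (11/8)*sqrt(1 - δ/(-2/3)): its argument vanishes at δ = -2/3, a square-root branch point, modulus 2/3.
Branch term (13/20)*sqrt(1 - δ/(2)): its argument vanishes at δ = 2, a square-root branch point, modulus 2.
The radius of convergence is the smallest modulus among the singular points: 2/3.
List the singular points by increasing real part (a conjugate pair: the negative imaginary part first).

Radius of convergence at 0: 2/3.
At -2/3: an algebraic (square-root) branch point.
At 2: an algebraic (square-root) branch point.


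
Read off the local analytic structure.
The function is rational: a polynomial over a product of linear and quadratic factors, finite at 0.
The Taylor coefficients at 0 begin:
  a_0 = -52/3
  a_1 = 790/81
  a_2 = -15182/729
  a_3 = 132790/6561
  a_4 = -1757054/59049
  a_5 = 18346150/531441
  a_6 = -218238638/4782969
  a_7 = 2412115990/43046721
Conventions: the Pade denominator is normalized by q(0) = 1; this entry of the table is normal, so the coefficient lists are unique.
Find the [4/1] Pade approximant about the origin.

Taylor coefficients needed (read off): a_0 = -52/3, a_1 = 790/81, a_2 = -15182/729, a_3 = 132790/6561, a_4 = -1757054/59049, a_5 = 18346150/531441.
Write the denominator as Q(φ) = 1 + q1*φ. Requiring Q*f - P = O(φ^6) with deg P <= 4 kills the coefficients of φ^5..φ^5 in Q*f:
  φ^5: a_5 + q1*a_4 = 0, i.e. 18346150/531441 + (-1757054/59049)*q1 = 0.
Solving this linear system: q1 = 9173075/7906743.
The numerator is Q*f truncated at degree 4: P0 = a_0 = -52/3; P1 = a_1 + q1*a_0 = -56689490/5473899; P2 = a_2 + q1*a_1 = -676785296/71160687; P3 = a_3 + q1*a_2 = -279086720/71160687; P4 = a_4 + q1*a_3 = -446538752/71160687.

The Pade approximant has numerator coefficients [-52/3, -56689490/5473899, -676785296/71160687, -279086720/71160687, -446538752/71160687]; denominator coefficients [1, 9173075/7906743].


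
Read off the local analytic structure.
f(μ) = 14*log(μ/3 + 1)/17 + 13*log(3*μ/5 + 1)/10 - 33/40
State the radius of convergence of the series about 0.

The radius of convergence is 5/3.

Branch term (13/10)*log(1 - μ/(-5/3)): its argument vanishes at μ = -5/3, a logarithmic branch point, modulus 5/3.
Branch term (14/17)*log(1 - μ/(-3)): its argument vanishes at μ = -3, a logarithmic branch point, modulus 3.
The radius of convergence is the smallest modulus among the singular points: 5/3.


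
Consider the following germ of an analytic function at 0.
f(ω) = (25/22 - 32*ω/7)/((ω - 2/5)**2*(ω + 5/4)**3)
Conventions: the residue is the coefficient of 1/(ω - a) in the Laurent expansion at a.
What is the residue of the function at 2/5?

The residue is -22448000/30438639.

At the order-2 pole 2/5 set g(ω) = (ω - (2/5))^2*f(ω) = (25/22 - 32*ω/7)/(ω + 5/4)**3.
Order-2 pole: residue = g'(a); g'(2/5) = -22448000/30438639, so the residue is -22448000/30438639.


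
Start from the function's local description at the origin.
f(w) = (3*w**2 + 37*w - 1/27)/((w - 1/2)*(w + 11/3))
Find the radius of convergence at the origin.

Denominator factor (w - 1/2): pole of order 1 at 1/2, modulus 1/2.
Denominator factor (w + 11/3): pole of order 1 at -11/3, modulus 11/3.
The radius of convergence is the smallest modulus among the singular points: 1/2.

The radius of convergence is 1/2.


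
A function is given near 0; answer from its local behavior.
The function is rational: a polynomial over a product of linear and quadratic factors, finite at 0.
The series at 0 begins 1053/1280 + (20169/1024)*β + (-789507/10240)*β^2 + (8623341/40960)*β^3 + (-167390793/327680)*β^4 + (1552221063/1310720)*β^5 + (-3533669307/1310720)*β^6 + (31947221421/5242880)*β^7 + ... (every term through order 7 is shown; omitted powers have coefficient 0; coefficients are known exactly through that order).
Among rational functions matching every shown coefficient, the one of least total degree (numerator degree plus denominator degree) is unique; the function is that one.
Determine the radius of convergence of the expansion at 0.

No rational of total degree below 4 reproduces all 8 coefficients; solving the [1/3] Pade equations on them gives f(β) = (18*β + 13/20)/((β + 4/9)*(β + 4/3)**2), whose expansion matches every shown term.
Denominator factor (β + 4/9): pole of order 1 at -4/9, modulus 4/9.
Denominator factor (β + 4/3)^2: pole of order 2 at -4/3, modulus 4/3.
The radius of convergence is the smallest modulus among the singular points: 4/9.

The radius of convergence is 4/9.


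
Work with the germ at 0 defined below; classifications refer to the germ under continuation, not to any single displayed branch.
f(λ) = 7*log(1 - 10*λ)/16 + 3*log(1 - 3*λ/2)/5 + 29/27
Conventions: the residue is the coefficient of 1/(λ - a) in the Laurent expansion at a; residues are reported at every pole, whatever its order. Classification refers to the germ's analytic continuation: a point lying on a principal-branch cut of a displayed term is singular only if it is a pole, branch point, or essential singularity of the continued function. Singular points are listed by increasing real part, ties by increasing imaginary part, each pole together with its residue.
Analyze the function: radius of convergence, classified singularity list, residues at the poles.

Radius of convergence at 0: 1/10.
At 1/10: a logarithmic branch point.
At 2/3: a logarithmic branch point.

Branch term (7/16)*log(1 - λ/(1/10)): its argument vanishes at λ = 1/10, a logarithmic branch point, modulus 1/10.
Branch term (3/5)*log(1 - λ/(2/3)): its argument vanishes at λ = 2/3, a logarithmic branch point, modulus 2/3.
The radius of convergence is the smallest modulus among the singular points: 1/10.
List the singular points by increasing real part (a conjugate pair: the negative imaginary part first).
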